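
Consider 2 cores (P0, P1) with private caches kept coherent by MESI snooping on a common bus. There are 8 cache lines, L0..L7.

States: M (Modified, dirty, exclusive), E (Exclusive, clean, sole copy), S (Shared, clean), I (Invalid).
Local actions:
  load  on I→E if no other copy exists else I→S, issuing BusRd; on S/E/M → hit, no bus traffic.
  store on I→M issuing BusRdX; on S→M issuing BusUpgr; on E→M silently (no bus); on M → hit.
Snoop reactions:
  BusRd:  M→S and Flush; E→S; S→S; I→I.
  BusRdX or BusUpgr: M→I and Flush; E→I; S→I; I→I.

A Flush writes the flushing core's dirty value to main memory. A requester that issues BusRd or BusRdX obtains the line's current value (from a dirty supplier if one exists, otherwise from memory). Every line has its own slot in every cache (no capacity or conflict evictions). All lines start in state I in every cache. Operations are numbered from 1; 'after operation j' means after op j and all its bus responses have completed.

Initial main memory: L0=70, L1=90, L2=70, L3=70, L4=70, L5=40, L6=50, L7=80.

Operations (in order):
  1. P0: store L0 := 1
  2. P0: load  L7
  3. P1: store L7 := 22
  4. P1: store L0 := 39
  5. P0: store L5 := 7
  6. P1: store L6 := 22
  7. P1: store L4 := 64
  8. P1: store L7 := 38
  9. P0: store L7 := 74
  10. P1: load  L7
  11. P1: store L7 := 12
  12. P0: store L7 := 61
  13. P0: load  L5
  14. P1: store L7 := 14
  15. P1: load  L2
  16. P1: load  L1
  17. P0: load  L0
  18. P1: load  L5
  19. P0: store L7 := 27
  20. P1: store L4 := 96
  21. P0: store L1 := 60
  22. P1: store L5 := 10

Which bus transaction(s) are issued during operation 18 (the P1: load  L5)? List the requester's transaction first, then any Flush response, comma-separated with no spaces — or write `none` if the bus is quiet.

  op1 P0: store L0 := 1 → M/I on L0; bus BusRdX; mem=70
  op2 P0: load  L7 → E/I on L7; bus BusRd; mem=80
  op3 P1: store L7 := 22 → I/M on L7; bus BusRdX; mem=80
  op4 P1: store L0 := 39 → I/M on L0; bus BusRdX Flush; mem=1
  op5 P0: store L5 := 7 → M/I on L5; bus BusRdX; mem=40
  op6 P1: store L6 := 22 → I/M on L6; bus BusRdX; mem=50
  op7 P1: store L4 := 64 → I/M on L4; bus BusRdX; mem=70
  op8 P1: store L7 := 38 → I/M on L7; bus (none); mem=80
  op9 P0: store L7 := 74 → M/I on L7; bus BusRdX Flush; mem=38
  op10 P1: load  L7 → S/S on L7; bus BusRd Flush; mem=74
  op11 P1: store L7 := 12 → I/M on L7; bus BusUpgr; mem=74
  op12 P0: store L7 := 61 → M/I on L7; bus BusRdX Flush; mem=12
  op13 P0: load  L5 → M/I on L5; bus (none); mem=40
  op14 P1: store L7 := 14 → I/M on L7; bus BusRdX Flush; mem=61
  op15 P1: load  L2 → I/E on L2; bus BusRd; mem=70
  op16 P1: load  L1 → I/E on L1; bus BusRd; mem=90
  op17 P0: load  L0 → S/S on L0; bus BusRd Flush; mem=39
  op18 P1: load  L5 → S/S on L5; bus BusRd Flush; mem=7
  op19 P0: store L7 := 27 → M/I on L7; bus BusRdX Flush; mem=14
  op20 P1: store L4 := 96 → I/M on L4; bus (none); mem=70
  op21 P0: store L1 := 60 → M/I on L1; bus BusRdX; mem=90
  op22 P1: store L5 := 10 → I/M on L5; bus BusUpgr; mem=7

bus = BusRd,Flush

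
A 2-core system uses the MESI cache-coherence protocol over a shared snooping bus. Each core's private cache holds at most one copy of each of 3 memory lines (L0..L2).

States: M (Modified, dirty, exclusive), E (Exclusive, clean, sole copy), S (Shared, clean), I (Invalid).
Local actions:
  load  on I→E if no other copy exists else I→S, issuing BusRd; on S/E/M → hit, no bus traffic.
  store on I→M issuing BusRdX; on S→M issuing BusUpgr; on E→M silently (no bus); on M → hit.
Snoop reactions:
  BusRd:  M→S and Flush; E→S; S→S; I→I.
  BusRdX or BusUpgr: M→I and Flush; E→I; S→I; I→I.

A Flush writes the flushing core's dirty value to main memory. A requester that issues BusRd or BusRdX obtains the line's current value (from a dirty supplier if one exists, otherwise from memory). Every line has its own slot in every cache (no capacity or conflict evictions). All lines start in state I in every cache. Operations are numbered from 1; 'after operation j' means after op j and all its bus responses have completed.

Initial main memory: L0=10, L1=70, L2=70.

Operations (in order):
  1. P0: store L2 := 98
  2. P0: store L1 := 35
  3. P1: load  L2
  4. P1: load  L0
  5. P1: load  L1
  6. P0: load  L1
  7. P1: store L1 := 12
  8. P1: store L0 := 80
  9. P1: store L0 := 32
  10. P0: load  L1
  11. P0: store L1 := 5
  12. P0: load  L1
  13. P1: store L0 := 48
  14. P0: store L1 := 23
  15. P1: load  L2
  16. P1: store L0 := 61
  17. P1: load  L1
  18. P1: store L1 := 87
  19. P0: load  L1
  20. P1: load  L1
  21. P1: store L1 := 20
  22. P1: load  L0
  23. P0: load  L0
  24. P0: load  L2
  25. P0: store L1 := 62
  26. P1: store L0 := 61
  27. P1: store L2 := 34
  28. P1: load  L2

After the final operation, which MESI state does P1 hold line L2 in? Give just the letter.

step 1: P0: store L2 := 98  ⟶  MI  (L2)  txn=BusRdX  M[L2]=70
step 2: P0: store L1 := 35  ⟶  MI  (L1)  txn=BusRdX  M[L1]=70
step 3: P1: load  L2  ⟶  SS  (L2)  txn=BusRd+Flush  M[L2]=98
step 4: P1: load  L0  ⟶  IE  (L0)  txn=BusRd  M[L0]=10
step 5: P1: load  L1  ⟶  SS  (L1)  txn=BusRd+Flush  M[L1]=35
step 6: P0: load  L1  ⟶  SS  (L1)  txn=∅  M[L1]=35
step 7: P1: store L1 := 12  ⟶  IM  (L1)  txn=BusUpgr  M[L1]=35
step 8: P1: store L0 := 80  ⟶  IM  (L0)  txn=∅  M[L0]=10
step 9: P1: store L0 := 32  ⟶  IM  (L0)  txn=∅  M[L0]=10
step 10: P0: load  L1  ⟶  SS  (L1)  txn=BusRd+Flush  M[L1]=12
step 11: P0: store L1 := 5  ⟶  MI  (L1)  txn=BusUpgr  M[L1]=12
step 12: P0: load  L1  ⟶  MI  (L1)  txn=∅  M[L1]=12
step 13: P1: store L0 := 48  ⟶  IM  (L0)  txn=∅  M[L0]=10
step 14: P0: store L1 := 23  ⟶  MI  (L1)  txn=∅  M[L1]=12
step 15: P1: load  L2  ⟶  SS  (L2)  txn=∅  M[L2]=98
step 16: P1: store L0 := 61  ⟶  IM  (L0)  txn=∅  M[L0]=10
step 17: P1: load  L1  ⟶  SS  (L1)  txn=BusRd+Flush  M[L1]=23
step 18: P1: store L1 := 87  ⟶  IM  (L1)  txn=BusUpgr  M[L1]=23
step 19: P0: load  L1  ⟶  SS  (L1)  txn=BusRd+Flush  M[L1]=87
step 20: P1: load  L1  ⟶  SS  (L1)  txn=∅  M[L1]=87
step 21: P1: store L1 := 20  ⟶  IM  (L1)  txn=BusUpgr  M[L1]=87
step 22: P1: load  L0  ⟶  IM  (L0)  txn=∅  M[L0]=10
step 23: P0: load  L0  ⟶  SS  (L0)  txn=BusRd+Flush  M[L0]=61
step 24: P0: load  L2  ⟶  SS  (L2)  txn=∅  M[L2]=98
step 25: P0: store L1 := 62  ⟶  MI  (L1)  txn=BusRdX+Flush  M[L1]=20
step 26: P1: store L0 := 61  ⟶  IM  (L0)  txn=BusUpgr  M[L0]=61
step 27: P1: store L2 := 34  ⟶  IM  (L2)  txn=BusUpgr  M[L2]=98
step 28: P1: load  L2  ⟶  IM  (L2)  txn=∅  M[L2]=98

state = M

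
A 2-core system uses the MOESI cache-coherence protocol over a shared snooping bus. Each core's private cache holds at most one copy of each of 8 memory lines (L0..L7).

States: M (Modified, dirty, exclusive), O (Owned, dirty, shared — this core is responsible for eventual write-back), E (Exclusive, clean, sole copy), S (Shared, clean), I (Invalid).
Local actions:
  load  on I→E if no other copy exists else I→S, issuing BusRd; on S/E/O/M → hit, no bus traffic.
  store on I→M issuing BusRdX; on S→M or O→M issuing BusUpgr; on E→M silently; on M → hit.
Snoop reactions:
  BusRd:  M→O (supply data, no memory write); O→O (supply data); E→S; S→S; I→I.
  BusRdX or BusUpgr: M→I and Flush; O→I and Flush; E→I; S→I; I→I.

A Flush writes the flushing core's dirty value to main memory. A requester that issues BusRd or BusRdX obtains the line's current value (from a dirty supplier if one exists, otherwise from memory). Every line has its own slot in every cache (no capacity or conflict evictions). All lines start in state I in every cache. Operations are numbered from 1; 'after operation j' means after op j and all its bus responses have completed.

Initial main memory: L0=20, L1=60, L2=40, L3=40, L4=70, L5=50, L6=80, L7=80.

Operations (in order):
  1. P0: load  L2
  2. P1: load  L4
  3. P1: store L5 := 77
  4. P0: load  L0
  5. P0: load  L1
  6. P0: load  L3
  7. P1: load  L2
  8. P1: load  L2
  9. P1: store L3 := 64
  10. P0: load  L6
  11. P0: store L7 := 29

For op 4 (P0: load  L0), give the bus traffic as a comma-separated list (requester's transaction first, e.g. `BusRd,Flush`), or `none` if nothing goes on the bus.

bus = BusRd

  op1 P0: load  L2 → E/I on L2; bus BusRd; mem=40
  op2 P1: load  L4 → I/E on L4; bus BusRd; mem=70
  op3 P1: store L5 := 77 → I/M on L5; bus BusRdX; mem=50
  op4 P0: load  L0 → E/I on L0; bus BusRd; mem=20
  op5 P0: load  L1 → E/I on L1; bus BusRd; mem=60
  op6 P0: load  L3 → E/I on L3; bus BusRd; mem=40
  op7 P1: load  L2 → S/S on L2; bus BusRd; mem=40
  op8 P1: load  L2 → S/S on L2; bus (none); mem=40
  op9 P1: store L3 := 64 → I/M on L3; bus BusRdX; mem=40
  op10 P0: load  L6 → E/I on L6; bus BusRd; mem=80
  op11 P0: store L7 := 29 → M/I on L7; bus BusRdX; mem=80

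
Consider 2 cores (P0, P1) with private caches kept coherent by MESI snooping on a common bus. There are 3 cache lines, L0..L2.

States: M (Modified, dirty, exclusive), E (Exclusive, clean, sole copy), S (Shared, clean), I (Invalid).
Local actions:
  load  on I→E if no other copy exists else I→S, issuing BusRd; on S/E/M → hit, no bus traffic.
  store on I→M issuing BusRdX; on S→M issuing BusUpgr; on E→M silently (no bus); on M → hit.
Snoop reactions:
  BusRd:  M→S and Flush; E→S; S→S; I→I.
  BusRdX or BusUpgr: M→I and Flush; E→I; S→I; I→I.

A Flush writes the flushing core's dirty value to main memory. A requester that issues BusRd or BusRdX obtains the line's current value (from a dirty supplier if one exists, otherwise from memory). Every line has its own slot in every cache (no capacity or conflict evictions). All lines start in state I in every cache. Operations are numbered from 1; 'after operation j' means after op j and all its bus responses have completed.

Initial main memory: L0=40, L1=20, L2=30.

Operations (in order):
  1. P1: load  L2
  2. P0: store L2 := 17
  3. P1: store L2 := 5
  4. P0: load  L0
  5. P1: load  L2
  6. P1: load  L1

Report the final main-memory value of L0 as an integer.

step 1: P1: load  L2  ⟶  IE  (L2)  txn=BusRd  M[L2]=30
step 2: P0: store L2 := 17  ⟶  MI  (L2)  txn=BusRdX  M[L2]=30
step 3: P1: store L2 := 5  ⟶  IM  (L2)  txn=BusRdX+Flush  M[L2]=17
step 4: P0: load  L0  ⟶  EI  (L0)  txn=BusRd  M[L0]=40
step 5: P1: load  L2  ⟶  IM  (L2)  txn=∅  M[L2]=17
step 6: P1: load  L1  ⟶  IE  (L1)  txn=BusRd  M[L1]=20

memory[L0] = 40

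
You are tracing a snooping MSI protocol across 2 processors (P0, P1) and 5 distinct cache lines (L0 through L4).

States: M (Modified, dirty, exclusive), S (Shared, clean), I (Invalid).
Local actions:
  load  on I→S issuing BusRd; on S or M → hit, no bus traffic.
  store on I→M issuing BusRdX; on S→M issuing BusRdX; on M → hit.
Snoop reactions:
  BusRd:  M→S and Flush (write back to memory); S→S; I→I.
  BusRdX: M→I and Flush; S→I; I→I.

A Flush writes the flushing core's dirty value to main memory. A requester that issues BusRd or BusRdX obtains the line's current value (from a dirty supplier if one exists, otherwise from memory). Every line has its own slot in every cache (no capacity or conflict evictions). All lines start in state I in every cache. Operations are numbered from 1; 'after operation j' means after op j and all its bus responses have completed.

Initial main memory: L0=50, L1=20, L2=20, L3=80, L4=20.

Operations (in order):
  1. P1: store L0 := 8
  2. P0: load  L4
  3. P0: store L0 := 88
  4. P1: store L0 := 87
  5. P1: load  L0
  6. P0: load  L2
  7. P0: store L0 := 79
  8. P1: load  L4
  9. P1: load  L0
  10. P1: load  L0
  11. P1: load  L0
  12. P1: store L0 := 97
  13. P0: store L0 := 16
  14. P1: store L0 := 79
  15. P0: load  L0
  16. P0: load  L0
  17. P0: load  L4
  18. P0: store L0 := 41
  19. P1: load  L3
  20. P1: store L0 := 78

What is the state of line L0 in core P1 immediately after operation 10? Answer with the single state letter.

state = S

[1] P1: store L0 := 8 | P0:I, P1:M(8) | bus: BusRdX
[2] P0: load  L4 | P0:S(20), P1:I | bus: BusRd
[3] P0: store L0 := 88 | P0:M(88), P1:I | bus: BusRdX,Flush
[4] P1: store L0 := 87 | P0:I, P1:M(87) | bus: BusRdX,Flush
[5] P1: load  L0 | P0:I, P1:M(87) | bus: none
[6] P0: load  L2 | P0:S(20), P1:I | bus: BusRd
[7] P0: store L0 := 79 | P0:M(79), P1:I | bus: BusRdX,Flush
[8] P1: load  L4 | P0:S(20), P1:S(20) | bus: BusRd
[9] P1: load  L0 | P0:S(79), P1:S(79) | bus: BusRd,Flush
[10] P1: load  L0 | P0:S(79), P1:S(79) | bus: none
[11] P1: load  L0 | P0:S(79), P1:S(79) | bus: none
[12] P1: store L0 := 97 | P0:I, P1:M(97) | bus: BusRdX
[13] P0: store L0 := 16 | P0:M(16), P1:I | bus: BusRdX,Flush
[14] P1: store L0 := 79 | P0:I, P1:M(79) | bus: BusRdX,Flush
[15] P0: load  L0 | P0:S(79), P1:S(79) | bus: BusRd,Flush
[16] P0: load  L0 | P0:S(79), P1:S(79) | bus: none
[17] P0: load  L4 | P0:S(20), P1:S(20) | bus: none
[18] P0: store L0 := 41 | P0:M(41), P1:I | bus: BusRdX
[19] P1: load  L3 | P0:I, P1:S(80) | bus: BusRd
[20] P1: store L0 := 78 | P0:I, P1:M(78) | bus: BusRdX,Flush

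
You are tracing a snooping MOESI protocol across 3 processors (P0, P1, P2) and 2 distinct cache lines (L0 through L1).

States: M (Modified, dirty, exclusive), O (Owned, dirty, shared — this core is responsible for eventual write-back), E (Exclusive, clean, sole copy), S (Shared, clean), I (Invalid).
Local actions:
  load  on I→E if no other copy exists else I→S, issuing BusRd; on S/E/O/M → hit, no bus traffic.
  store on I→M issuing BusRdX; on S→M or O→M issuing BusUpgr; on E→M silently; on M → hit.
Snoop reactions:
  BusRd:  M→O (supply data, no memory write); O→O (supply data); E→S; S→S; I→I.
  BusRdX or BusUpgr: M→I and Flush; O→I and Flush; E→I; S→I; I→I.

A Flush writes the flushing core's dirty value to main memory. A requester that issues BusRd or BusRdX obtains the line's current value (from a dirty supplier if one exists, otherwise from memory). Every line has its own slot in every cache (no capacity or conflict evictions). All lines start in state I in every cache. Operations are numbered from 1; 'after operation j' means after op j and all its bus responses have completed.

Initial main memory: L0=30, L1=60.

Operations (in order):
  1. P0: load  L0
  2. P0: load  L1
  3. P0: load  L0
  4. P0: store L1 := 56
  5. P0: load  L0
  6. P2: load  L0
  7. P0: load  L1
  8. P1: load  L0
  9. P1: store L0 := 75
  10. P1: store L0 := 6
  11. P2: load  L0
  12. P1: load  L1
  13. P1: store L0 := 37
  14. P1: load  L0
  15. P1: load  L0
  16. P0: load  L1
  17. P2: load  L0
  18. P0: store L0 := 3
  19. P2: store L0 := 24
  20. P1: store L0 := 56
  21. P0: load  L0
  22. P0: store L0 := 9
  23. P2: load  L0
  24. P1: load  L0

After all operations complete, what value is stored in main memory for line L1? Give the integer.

  op1 P0: load  L0 → E/I/I on L0; bus BusRd; mem=30
  op2 P0: load  L1 → E/I/I on L1; bus BusRd; mem=60
  op3 P0: load  L0 → E/I/I on L0; bus (none); mem=30
  op4 P0: store L1 := 56 → M/I/I on L1; bus (none); mem=60
  op5 P0: load  L0 → E/I/I on L0; bus (none); mem=30
  op6 P2: load  L0 → S/I/S on L0; bus BusRd; mem=30
  op7 P0: load  L1 → M/I/I on L1; bus (none); mem=60
  op8 P1: load  L0 → S/S/S on L0; bus BusRd; mem=30
  op9 P1: store L0 := 75 → I/M/I on L0; bus BusUpgr; mem=30
  op10 P1: store L0 := 6 → I/M/I on L0; bus (none); mem=30
  op11 P2: load  L0 → I/O/S on L0; bus BusRd; mem=30
  op12 P1: load  L1 → O/S/I on L1; bus BusRd; mem=60
  op13 P1: store L0 := 37 → I/M/I on L0; bus BusUpgr; mem=30
  op14 P1: load  L0 → I/M/I on L0; bus (none); mem=30
  op15 P1: load  L0 → I/M/I on L0; bus (none); mem=30
  op16 P0: load  L1 → O/S/I on L1; bus (none); mem=60
  op17 P2: load  L0 → I/O/S on L0; bus BusRd; mem=30
  op18 P0: store L0 := 3 → M/I/I on L0; bus BusRdX Flush; mem=37
  op19 P2: store L0 := 24 → I/I/M on L0; bus BusRdX Flush; mem=3
  op20 P1: store L0 := 56 → I/M/I on L0; bus BusRdX Flush; mem=24
  op21 P0: load  L0 → S/O/I on L0; bus BusRd; mem=24
  op22 P0: store L0 := 9 → M/I/I on L0; bus BusUpgr Flush; mem=56
  op23 P2: load  L0 → O/I/S on L0; bus BusRd; mem=56
  op24 P1: load  L0 → O/S/S on L0; bus BusRd; mem=56

memory[L1] = 60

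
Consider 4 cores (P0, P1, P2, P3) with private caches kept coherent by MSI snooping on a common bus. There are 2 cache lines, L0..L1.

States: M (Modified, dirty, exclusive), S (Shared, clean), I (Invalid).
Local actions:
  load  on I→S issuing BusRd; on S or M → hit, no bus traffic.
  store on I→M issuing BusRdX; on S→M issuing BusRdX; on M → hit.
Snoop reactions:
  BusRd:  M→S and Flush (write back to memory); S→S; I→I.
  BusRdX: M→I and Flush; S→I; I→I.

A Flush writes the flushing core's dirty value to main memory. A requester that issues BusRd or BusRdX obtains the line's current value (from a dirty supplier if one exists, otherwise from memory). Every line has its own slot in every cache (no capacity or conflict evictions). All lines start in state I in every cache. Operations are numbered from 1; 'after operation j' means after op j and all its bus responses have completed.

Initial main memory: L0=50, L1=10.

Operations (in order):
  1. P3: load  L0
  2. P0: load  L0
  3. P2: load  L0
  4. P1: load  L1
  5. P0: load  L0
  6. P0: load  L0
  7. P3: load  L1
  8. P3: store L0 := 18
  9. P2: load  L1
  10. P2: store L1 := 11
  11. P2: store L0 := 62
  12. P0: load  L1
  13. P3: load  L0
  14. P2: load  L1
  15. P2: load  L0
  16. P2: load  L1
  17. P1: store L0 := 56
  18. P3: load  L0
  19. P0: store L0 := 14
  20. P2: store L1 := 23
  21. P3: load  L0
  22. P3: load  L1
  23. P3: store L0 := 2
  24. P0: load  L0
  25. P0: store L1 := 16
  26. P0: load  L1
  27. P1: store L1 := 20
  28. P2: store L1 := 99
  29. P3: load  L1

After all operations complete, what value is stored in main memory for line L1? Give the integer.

memory[L1] = 99

  op1 P3: load  L0 → I/I/I/S on L0; bus BusRd; mem=50
  op2 P0: load  L0 → S/I/I/S on L0; bus BusRd; mem=50
  op3 P2: load  L0 → S/I/S/S on L0; bus BusRd; mem=50
  op4 P1: load  L1 → I/S/I/I on L1; bus BusRd; mem=10
  op5 P0: load  L0 → S/I/S/S on L0; bus (none); mem=50
  op6 P0: load  L0 → S/I/S/S on L0; bus (none); mem=50
  op7 P3: load  L1 → I/S/I/S on L1; bus BusRd; mem=10
  op8 P3: store L0 := 18 → I/I/I/M on L0; bus BusRdX; mem=50
  op9 P2: load  L1 → I/S/S/S on L1; bus BusRd; mem=10
  op10 P2: store L1 := 11 → I/I/M/I on L1; bus BusRdX; mem=10
  op11 P2: store L0 := 62 → I/I/M/I on L0; bus BusRdX Flush; mem=18
  op12 P0: load  L1 → S/I/S/I on L1; bus BusRd Flush; mem=11
  op13 P3: load  L0 → I/I/S/S on L0; bus BusRd Flush; mem=62
  op14 P2: load  L1 → S/I/S/I on L1; bus (none); mem=11
  op15 P2: load  L0 → I/I/S/S on L0; bus (none); mem=62
  op16 P2: load  L1 → S/I/S/I on L1; bus (none); mem=11
  op17 P1: store L0 := 56 → I/M/I/I on L0; bus BusRdX; mem=62
  op18 P3: load  L0 → I/S/I/S on L0; bus BusRd Flush; mem=56
  op19 P0: store L0 := 14 → M/I/I/I on L0; bus BusRdX; mem=56
  op20 P2: store L1 := 23 → I/I/M/I on L1; bus BusRdX; mem=11
  op21 P3: load  L0 → S/I/I/S on L0; bus BusRd Flush; mem=14
  op22 P3: load  L1 → I/I/S/S on L1; bus BusRd Flush; mem=23
  op23 P3: store L0 := 2 → I/I/I/M on L0; bus BusRdX; mem=14
  op24 P0: load  L0 → S/I/I/S on L0; bus BusRd Flush; mem=2
  op25 P0: store L1 := 16 → M/I/I/I on L1; bus BusRdX; mem=23
  op26 P0: load  L1 → M/I/I/I on L1; bus (none); mem=23
  op27 P1: store L1 := 20 → I/M/I/I on L1; bus BusRdX Flush; mem=16
  op28 P2: store L1 := 99 → I/I/M/I on L1; bus BusRdX Flush; mem=20
  op29 P3: load  L1 → I/I/S/S on L1; bus BusRd Flush; mem=99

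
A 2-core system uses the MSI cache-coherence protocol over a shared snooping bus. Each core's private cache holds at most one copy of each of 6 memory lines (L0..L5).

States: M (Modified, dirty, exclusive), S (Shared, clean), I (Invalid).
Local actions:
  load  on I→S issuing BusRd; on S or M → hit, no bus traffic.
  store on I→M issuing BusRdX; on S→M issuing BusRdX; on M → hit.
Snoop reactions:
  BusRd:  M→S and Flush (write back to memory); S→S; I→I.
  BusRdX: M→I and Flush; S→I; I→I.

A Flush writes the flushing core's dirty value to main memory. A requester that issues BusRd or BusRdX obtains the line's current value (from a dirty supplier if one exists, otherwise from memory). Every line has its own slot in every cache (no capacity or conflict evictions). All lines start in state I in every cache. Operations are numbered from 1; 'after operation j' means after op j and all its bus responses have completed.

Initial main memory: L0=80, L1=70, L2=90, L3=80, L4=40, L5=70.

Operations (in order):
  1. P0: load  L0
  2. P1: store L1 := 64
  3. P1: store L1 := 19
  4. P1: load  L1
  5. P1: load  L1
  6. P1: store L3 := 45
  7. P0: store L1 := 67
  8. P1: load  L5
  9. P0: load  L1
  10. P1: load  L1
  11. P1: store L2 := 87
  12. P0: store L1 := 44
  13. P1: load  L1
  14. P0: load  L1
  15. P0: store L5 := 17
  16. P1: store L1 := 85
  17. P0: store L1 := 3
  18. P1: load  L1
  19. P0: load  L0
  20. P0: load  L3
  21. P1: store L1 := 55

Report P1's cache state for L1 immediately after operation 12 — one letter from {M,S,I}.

state = I

[1] P0: load  L0 | P0:S(80), P1:I | bus: BusRd
[2] P1: store L1 := 64 | P0:I, P1:M(64) | bus: BusRdX
[3] P1: store L1 := 19 | P0:I, P1:M(19) | bus: none
[4] P1: load  L1 | P0:I, P1:M(19) | bus: none
[5] P1: load  L1 | P0:I, P1:M(19) | bus: none
[6] P1: store L3 := 45 | P0:I, P1:M(45) | bus: BusRdX
[7] P0: store L1 := 67 | P0:M(67), P1:I | bus: BusRdX,Flush
[8] P1: load  L5 | P0:I, P1:S(70) | bus: BusRd
[9] P0: load  L1 | P0:M(67), P1:I | bus: none
[10] P1: load  L1 | P0:S(67), P1:S(67) | bus: BusRd,Flush
[11] P1: store L2 := 87 | P0:I, P1:M(87) | bus: BusRdX
[12] P0: store L1 := 44 | P0:M(44), P1:I | bus: BusRdX
[13] P1: load  L1 | P0:S(44), P1:S(44) | bus: BusRd,Flush
[14] P0: load  L1 | P0:S(44), P1:S(44) | bus: none
[15] P0: store L5 := 17 | P0:M(17), P1:I | bus: BusRdX
[16] P1: store L1 := 85 | P0:I, P1:M(85) | bus: BusRdX
[17] P0: store L1 := 3 | P0:M(3), P1:I | bus: BusRdX,Flush
[18] P1: load  L1 | P0:S(3), P1:S(3) | bus: BusRd,Flush
[19] P0: load  L0 | P0:S(80), P1:I | bus: none
[20] P0: load  L3 | P0:S(45), P1:S(45) | bus: BusRd,Flush
[21] P1: store L1 := 55 | P0:I, P1:M(55) | bus: BusRdX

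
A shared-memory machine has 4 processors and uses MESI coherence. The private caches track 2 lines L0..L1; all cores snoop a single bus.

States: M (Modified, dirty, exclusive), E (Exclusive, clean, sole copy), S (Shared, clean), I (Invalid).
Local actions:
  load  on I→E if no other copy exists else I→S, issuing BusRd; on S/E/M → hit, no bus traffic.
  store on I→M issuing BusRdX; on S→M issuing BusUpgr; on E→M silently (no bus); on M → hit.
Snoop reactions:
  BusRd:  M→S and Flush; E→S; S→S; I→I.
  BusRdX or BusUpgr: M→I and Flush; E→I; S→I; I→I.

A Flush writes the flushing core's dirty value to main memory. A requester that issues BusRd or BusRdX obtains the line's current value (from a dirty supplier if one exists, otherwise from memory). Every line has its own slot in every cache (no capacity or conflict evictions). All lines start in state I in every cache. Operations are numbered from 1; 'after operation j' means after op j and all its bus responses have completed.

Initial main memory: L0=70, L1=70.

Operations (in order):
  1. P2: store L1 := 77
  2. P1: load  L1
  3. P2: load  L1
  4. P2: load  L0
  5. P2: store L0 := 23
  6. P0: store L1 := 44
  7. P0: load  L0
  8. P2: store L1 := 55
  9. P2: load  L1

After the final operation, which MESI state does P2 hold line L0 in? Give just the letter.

state = S

  op1 P2: store L1 := 77 → I/I/M/I on L1; bus BusRdX; mem=70
  op2 P1: load  L1 → I/S/S/I on L1; bus BusRd Flush; mem=77
  op3 P2: load  L1 → I/S/S/I on L1; bus (none); mem=77
  op4 P2: load  L0 → I/I/E/I on L0; bus BusRd; mem=70
  op5 P2: store L0 := 23 → I/I/M/I on L0; bus (none); mem=70
  op6 P0: store L1 := 44 → M/I/I/I on L1; bus BusRdX; mem=77
  op7 P0: load  L0 → S/I/S/I on L0; bus BusRd Flush; mem=23
  op8 P2: store L1 := 55 → I/I/M/I on L1; bus BusRdX Flush; mem=44
  op9 P2: load  L1 → I/I/M/I on L1; bus (none); mem=44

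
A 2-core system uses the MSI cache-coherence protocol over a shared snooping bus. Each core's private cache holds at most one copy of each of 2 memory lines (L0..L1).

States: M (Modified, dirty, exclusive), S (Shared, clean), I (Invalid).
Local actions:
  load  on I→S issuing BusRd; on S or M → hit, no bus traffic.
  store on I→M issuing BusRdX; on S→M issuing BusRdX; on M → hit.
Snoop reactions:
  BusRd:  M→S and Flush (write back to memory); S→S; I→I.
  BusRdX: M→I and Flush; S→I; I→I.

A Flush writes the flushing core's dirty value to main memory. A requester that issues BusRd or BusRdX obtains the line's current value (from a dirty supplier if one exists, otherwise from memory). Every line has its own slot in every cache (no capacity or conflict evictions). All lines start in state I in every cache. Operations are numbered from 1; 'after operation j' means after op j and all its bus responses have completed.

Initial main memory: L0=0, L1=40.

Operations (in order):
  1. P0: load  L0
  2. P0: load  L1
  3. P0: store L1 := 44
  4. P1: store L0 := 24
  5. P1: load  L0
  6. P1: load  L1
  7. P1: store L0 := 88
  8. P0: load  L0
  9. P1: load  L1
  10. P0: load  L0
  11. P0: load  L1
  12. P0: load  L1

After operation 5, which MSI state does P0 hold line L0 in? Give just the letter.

step 1: P0: load  L0  ⟶  SI  (L0)  txn=BusRd  M[L0]=0
step 2: P0: load  L1  ⟶  SI  (L1)  txn=BusRd  M[L1]=40
step 3: P0: store L1 := 44  ⟶  MI  (L1)  txn=BusRdX  M[L1]=40
step 4: P1: store L0 := 24  ⟶  IM  (L0)  txn=BusRdX  M[L0]=0
step 5: P1: load  L0  ⟶  IM  (L0)  txn=∅  M[L0]=0
step 6: P1: load  L1  ⟶  SS  (L1)  txn=BusRd+Flush  M[L1]=44
step 7: P1: store L0 := 88  ⟶  IM  (L0)  txn=∅  M[L0]=0
step 8: P0: load  L0  ⟶  SS  (L0)  txn=BusRd+Flush  M[L0]=88
step 9: P1: load  L1  ⟶  SS  (L1)  txn=∅  M[L1]=44
step 10: P0: load  L0  ⟶  SS  (L0)  txn=∅  M[L0]=88
step 11: P0: load  L1  ⟶  SS  (L1)  txn=∅  M[L1]=44
step 12: P0: load  L1  ⟶  SS  (L1)  txn=∅  M[L1]=44

state = I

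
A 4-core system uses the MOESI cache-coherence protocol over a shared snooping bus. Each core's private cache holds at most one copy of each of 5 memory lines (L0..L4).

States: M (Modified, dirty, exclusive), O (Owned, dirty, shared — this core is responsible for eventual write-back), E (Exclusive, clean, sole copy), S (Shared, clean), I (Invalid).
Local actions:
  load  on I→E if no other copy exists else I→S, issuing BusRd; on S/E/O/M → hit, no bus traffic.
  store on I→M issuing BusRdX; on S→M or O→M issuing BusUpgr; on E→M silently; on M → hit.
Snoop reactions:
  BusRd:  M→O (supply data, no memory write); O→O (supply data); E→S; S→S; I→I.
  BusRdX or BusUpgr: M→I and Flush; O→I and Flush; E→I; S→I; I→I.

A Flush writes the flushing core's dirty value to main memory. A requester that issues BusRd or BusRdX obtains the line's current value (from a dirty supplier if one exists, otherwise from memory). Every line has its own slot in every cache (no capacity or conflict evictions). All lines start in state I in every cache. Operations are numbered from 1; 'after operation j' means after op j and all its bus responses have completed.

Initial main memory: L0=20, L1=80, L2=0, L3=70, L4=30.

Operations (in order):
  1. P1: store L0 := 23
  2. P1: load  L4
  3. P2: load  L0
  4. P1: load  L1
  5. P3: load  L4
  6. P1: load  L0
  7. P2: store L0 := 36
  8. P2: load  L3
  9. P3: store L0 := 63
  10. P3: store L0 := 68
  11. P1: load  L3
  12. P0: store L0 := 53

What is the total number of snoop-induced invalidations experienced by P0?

invalidations = 0

step 1: P1: store L0 := 23  ⟶  IMII  (L0)  txn=BusRdX  M[L0]=20
step 2: P1: load  L4  ⟶  IEII  (L4)  txn=BusRd  M[L4]=30
step 3: P2: load  L0  ⟶  IOSI  (L0)  txn=BusRd  M[L0]=20
step 4: P1: load  L1  ⟶  IEII  (L1)  txn=BusRd  M[L1]=80
step 5: P3: load  L4  ⟶  ISIS  (L4)  txn=BusRd  M[L4]=30
step 6: P1: load  L0  ⟶  IOSI  (L0)  txn=∅  M[L0]=20
step 7: P2: store L0 := 36  ⟶  IIMI  (L0)  txn=BusUpgr+Flush  M[L0]=23
step 8: P2: load  L3  ⟶  IIEI  (L3)  txn=BusRd  M[L3]=70
step 9: P3: store L0 := 63  ⟶  IIIM  (L0)  txn=BusRdX+Flush  M[L0]=36
step 10: P3: store L0 := 68  ⟶  IIIM  (L0)  txn=∅  M[L0]=36
step 11: P1: load  L3  ⟶  ISSI  (L3)  txn=BusRd  M[L3]=70
step 12: P0: store L0 := 53  ⟶  MIII  (L0)  txn=BusRdX+Flush  M[L0]=68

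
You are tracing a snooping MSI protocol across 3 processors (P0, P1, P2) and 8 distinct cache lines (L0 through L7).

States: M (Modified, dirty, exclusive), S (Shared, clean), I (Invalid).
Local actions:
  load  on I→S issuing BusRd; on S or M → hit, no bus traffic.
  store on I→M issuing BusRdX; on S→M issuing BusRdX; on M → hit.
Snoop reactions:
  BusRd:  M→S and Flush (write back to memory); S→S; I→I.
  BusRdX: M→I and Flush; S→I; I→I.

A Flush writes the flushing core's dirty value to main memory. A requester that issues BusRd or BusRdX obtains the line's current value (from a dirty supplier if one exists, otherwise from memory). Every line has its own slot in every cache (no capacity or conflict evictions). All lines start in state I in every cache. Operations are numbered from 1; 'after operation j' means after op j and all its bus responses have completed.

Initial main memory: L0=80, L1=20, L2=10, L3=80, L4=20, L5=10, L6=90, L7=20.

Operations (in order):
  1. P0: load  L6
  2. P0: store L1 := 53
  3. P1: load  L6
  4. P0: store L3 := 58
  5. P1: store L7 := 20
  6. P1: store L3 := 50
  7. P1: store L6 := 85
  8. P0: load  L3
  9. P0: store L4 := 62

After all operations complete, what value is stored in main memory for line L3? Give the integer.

memory[L3] = 50

1. P0: load  L6  bus=[BusRd]  L6: P0=S P1=I P2=I  mem[L6]=90
2. P0: store L1 := 53  bus=[BusRdX]  L1: P0=M P1=I P2=I  mem[L1]=20
3. P1: load  L6  bus=[BusRd]  L6: P0=S P1=S P2=I  mem[L6]=90
4. P0: store L3 := 58  bus=[BusRdX]  L3: P0=M P1=I P2=I  mem[L3]=80
5. P1: store L7 := 20  bus=[BusRdX]  L7: P0=I P1=M P2=I  mem[L7]=20
6. P1: store L3 := 50  bus=[BusRdX,Flush]  L3: P0=I P1=M P2=I  mem[L3]=58
7. P1: store L6 := 85  bus=[BusRdX]  L6: P0=I P1=M P2=I  mem[L6]=90
8. P0: load  L3  bus=[BusRd,Flush]  L3: P0=S P1=S P2=I  mem[L3]=50
9. P0: store L4 := 62  bus=[BusRdX]  L4: P0=M P1=I P2=I  mem[L4]=20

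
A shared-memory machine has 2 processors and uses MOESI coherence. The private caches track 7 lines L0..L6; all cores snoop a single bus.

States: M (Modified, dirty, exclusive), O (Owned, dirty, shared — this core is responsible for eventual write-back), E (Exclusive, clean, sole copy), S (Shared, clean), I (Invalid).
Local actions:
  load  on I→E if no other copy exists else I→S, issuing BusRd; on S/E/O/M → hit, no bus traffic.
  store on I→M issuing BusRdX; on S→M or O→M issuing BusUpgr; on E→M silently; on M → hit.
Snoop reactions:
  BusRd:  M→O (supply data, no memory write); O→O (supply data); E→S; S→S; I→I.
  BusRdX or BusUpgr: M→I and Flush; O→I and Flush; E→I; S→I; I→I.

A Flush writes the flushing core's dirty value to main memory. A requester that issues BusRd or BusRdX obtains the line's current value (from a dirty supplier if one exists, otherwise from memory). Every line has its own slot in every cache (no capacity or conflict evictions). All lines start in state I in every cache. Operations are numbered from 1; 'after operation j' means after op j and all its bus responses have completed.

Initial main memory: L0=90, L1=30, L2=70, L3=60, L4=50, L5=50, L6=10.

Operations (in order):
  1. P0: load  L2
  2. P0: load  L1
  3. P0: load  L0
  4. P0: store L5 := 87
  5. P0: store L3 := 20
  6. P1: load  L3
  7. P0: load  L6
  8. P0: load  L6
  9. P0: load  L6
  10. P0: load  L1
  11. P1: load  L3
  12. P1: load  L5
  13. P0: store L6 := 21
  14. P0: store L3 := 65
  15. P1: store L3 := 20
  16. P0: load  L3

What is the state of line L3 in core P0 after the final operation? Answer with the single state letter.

  op1 P0: load  L2 → E/I on L2; bus BusRd; mem=70
  op2 P0: load  L1 → E/I on L1; bus BusRd; mem=30
  op3 P0: load  L0 → E/I on L0; bus BusRd; mem=90
  op4 P0: store L5 := 87 → M/I on L5; bus BusRdX; mem=50
  op5 P0: store L3 := 20 → M/I on L3; bus BusRdX; mem=60
  op6 P1: load  L3 → O/S on L3; bus BusRd; mem=60
  op7 P0: load  L6 → E/I on L6; bus BusRd; mem=10
  op8 P0: load  L6 → E/I on L6; bus (none); mem=10
  op9 P0: load  L6 → E/I on L6; bus (none); mem=10
  op10 P0: load  L1 → E/I on L1; bus (none); mem=30
  op11 P1: load  L3 → O/S on L3; bus (none); mem=60
  op12 P1: load  L5 → O/S on L5; bus BusRd; mem=50
  op13 P0: store L6 := 21 → M/I on L6; bus (none); mem=10
  op14 P0: store L3 := 65 → M/I on L3; bus BusUpgr; mem=60
  op15 P1: store L3 := 20 → I/M on L3; bus BusRdX Flush; mem=65
  op16 P0: load  L3 → S/O on L3; bus BusRd; mem=65

state = S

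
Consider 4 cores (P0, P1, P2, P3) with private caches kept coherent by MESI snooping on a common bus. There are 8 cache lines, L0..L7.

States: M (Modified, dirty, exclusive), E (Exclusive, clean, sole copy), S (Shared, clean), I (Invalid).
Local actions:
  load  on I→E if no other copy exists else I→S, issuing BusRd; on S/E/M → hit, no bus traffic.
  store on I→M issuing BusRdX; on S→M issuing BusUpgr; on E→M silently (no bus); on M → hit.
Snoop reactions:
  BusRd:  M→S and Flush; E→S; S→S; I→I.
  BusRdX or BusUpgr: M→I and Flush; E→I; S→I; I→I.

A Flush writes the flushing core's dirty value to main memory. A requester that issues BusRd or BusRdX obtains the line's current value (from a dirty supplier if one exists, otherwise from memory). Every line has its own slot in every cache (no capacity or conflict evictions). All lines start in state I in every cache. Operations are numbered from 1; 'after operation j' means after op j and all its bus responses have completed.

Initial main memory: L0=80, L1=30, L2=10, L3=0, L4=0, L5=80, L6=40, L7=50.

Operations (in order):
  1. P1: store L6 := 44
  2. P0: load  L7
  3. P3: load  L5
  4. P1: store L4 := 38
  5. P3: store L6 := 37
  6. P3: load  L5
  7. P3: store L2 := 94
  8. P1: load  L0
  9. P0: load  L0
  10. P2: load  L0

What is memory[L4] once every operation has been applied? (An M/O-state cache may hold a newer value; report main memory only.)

memory[L4] = 0

  op1 P1: store L6 := 44 → I/M/I/I on L6; bus BusRdX; mem=40
  op2 P0: load  L7 → E/I/I/I on L7; bus BusRd; mem=50
  op3 P3: load  L5 → I/I/I/E on L5; bus BusRd; mem=80
  op4 P1: store L4 := 38 → I/M/I/I on L4; bus BusRdX; mem=0
  op5 P3: store L6 := 37 → I/I/I/M on L6; bus BusRdX Flush; mem=44
  op6 P3: load  L5 → I/I/I/E on L5; bus (none); mem=80
  op7 P3: store L2 := 94 → I/I/I/M on L2; bus BusRdX; mem=10
  op8 P1: load  L0 → I/E/I/I on L0; bus BusRd; mem=80
  op9 P0: load  L0 → S/S/I/I on L0; bus BusRd; mem=80
  op10 P2: load  L0 → S/S/S/I on L0; bus BusRd; mem=80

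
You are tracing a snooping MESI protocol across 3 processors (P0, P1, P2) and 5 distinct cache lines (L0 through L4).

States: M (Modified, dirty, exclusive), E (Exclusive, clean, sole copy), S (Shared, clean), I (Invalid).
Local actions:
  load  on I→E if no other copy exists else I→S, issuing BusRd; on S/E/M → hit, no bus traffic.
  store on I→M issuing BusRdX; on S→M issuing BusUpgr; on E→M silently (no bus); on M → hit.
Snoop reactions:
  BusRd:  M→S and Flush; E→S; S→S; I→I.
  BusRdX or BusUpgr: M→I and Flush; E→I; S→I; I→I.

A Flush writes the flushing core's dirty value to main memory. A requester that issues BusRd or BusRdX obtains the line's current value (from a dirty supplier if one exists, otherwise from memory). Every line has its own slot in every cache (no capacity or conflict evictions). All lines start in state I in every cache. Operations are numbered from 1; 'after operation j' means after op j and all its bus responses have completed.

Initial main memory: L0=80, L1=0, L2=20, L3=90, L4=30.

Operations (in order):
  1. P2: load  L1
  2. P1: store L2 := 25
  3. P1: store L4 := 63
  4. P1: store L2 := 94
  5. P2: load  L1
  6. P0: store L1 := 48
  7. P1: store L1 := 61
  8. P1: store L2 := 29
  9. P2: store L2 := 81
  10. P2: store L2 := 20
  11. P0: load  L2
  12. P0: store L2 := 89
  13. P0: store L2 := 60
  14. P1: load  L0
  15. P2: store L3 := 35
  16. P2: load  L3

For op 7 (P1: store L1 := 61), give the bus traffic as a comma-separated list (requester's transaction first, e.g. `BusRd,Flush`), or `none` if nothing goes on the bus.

bus = BusRdX,Flush

[1] P2: load  L1 | P0:I, P1:I, P2:E(0) | bus: BusRd
[2] P1: store L2 := 25 | P0:I, P1:M(25), P2:I | bus: BusRdX
[3] P1: store L4 := 63 | P0:I, P1:M(63), P2:I | bus: BusRdX
[4] P1: store L2 := 94 | P0:I, P1:M(94), P2:I | bus: none
[5] P2: load  L1 | P0:I, P1:I, P2:E(0) | bus: none
[6] P0: store L1 := 48 | P0:M(48), P1:I, P2:I | bus: BusRdX
[7] P1: store L1 := 61 | P0:I, P1:M(61), P2:I | bus: BusRdX,Flush
[8] P1: store L2 := 29 | P0:I, P1:M(29), P2:I | bus: none
[9] P2: store L2 := 81 | P0:I, P1:I, P2:M(81) | bus: BusRdX,Flush
[10] P2: store L2 := 20 | P0:I, P1:I, P2:M(20) | bus: none
[11] P0: load  L2 | P0:S(20), P1:I, P2:S(20) | bus: BusRd,Flush
[12] P0: store L2 := 89 | P0:M(89), P1:I, P2:I | bus: BusUpgr
[13] P0: store L2 := 60 | P0:M(60), P1:I, P2:I | bus: none
[14] P1: load  L0 | P0:I, P1:E(80), P2:I | bus: BusRd
[15] P2: store L3 := 35 | P0:I, P1:I, P2:M(35) | bus: BusRdX
[16] P2: load  L3 | P0:I, P1:I, P2:M(35) | bus: none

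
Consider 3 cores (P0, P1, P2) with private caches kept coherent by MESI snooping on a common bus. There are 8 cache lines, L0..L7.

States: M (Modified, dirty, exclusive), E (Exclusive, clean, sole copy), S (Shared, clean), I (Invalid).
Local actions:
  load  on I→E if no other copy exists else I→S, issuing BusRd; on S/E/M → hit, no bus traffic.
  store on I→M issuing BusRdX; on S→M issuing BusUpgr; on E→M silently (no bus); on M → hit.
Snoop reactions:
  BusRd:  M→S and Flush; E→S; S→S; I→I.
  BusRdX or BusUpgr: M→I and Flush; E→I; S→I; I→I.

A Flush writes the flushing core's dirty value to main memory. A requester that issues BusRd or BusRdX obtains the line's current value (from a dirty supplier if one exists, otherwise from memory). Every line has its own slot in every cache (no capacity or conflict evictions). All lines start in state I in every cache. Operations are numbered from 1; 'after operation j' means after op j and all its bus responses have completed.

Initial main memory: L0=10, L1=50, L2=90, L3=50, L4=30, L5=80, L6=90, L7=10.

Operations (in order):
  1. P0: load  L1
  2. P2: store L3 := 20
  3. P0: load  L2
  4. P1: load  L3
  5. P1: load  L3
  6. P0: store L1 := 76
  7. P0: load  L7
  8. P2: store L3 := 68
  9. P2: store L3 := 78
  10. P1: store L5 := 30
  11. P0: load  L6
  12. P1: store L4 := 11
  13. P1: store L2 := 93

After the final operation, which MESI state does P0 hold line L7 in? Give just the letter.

state = E

1. P0: load  L1  bus=[BusRd]  L1: P0=E P1=I P2=I  mem[L1]=50
2. P2: store L3 := 20  bus=[BusRdX]  L3: P0=I P1=I P2=M  mem[L3]=50
3. P0: load  L2  bus=[BusRd]  L2: P0=E P1=I P2=I  mem[L2]=90
4. P1: load  L3  bus=[BusRd,Flush]  L3: P0=I P1=S P2=S  mem[L3]=20
5. P1: load  L3  bus=[-]  L3: P0=I P1=S P2=S  mem[L3]=20
6. P0: store L1 := 76  bus=[-]  L1: P0=M P1=I P2=I  mem[L1]=50
7. P0: load  L7  bus=[BusRd]  L7: P0=E P1=I P2=I  mem[L7]=10
8. P2: store L3 := 68  bus=[BusUpgr]  L3: P0=I P1=I P2=M  mem[L3]=20
9. P2: store L3 := 78  bus=[-]  L3: P0=I P1=I P2=M  mem[L3]=20
10. P1: store L5 := 30  bus=[BusRdX]  L5: P0=I P1=M P2=I  mem[L5]=80
11. P0: load  L6  bus=[BusRd]  L6: P0=E P1=I P2=I  mem[L6]=90
12. P1: store L4 := 11  bus=[BusRdX]  L4: P0=I P1=M P2=I  mem[L4]=30
13. P1: store L2 := 93  bus=[BusRdX]  L2: P0=I P1=M P2=I  mem[L2]=90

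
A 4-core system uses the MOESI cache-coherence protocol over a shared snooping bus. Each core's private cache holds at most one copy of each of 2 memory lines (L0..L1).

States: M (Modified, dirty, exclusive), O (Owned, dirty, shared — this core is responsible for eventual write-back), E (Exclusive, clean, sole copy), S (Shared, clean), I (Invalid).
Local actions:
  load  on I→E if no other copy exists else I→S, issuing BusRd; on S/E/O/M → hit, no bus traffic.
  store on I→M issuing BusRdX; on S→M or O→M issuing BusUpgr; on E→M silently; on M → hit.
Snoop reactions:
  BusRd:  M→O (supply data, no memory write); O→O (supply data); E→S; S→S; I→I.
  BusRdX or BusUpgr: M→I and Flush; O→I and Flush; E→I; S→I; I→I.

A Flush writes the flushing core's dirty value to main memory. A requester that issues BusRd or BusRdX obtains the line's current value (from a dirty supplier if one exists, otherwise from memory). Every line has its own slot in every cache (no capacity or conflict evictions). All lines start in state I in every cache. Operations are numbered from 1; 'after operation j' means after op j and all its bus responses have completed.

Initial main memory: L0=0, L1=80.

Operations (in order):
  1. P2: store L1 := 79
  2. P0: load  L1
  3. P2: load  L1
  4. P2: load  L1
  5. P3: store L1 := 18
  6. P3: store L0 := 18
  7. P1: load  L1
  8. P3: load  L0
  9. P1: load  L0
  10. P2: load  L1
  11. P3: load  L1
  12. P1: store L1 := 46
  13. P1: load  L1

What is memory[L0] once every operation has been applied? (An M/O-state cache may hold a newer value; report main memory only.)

memory[L0] = 0

[1] P2: store L1 := 79 | P0:I, P1:I, P2:M(79), P3:I | bus: BusRdX
[2] P0: load  L1 | P0:S(79), P1:I, P2:O(79), P3:I | bus: BusRd
[3] P2: load  L1 | P0:S(79), P1:I, P2:O(79), P3:I | bus: none
[4] P2: load  L1 | P0:S(79), P1:I, P2:O(79), P3:I | bus: none
[5] P3: store L1 := 18 | P0:I, P1:I, P2:I, P3:M(18) | bus: BusRdX,Flush
[6] P3: store L0 := 18 | P0:I, P1:I, P2:I, P3:M(18) | bus: BusRdX
[7] P1: load  L1 | P0:I, P1:S(18), P2:I, P3:O(18) | bus: BusRd
[8] P3: load  L0 | P0:I, P1:I, P2:I, P3:M(18) | bus: none
[9] P1: load  L0 | P0:I, P1:S(18), P2:I, P3:O(18) | bus: BusRd
[10] P2: load  L1 | P0:I, P1:S(18), P2:S(18), P3:O(18) | bus: BusRd
[11] P3: load  L1 | P0:I, P1:S(18), P2:S(18), P3:O(18) | bus: none
[12] P1: store L1 := 46 | P0:I, P1:M(46), P2:I, P3:I | bus: BusUpgr,Flush
[13] P1: load  L1 | P0:I, P1:M(46), P2:I, P3:I | bus: none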